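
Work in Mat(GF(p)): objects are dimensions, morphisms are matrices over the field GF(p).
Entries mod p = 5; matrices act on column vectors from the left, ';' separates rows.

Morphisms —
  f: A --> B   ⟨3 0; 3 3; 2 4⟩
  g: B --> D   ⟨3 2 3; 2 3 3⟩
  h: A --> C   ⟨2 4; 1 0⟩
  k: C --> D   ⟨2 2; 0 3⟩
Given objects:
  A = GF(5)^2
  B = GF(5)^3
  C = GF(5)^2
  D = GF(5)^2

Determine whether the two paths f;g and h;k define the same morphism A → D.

Answer: DOES NOT COMMUTE

Derivation:
1) trace f;g:
  e0=⟨1,0⟩ f-->⟨3,3,2⟩ g-->⟨1,1⟩
  e1=⟨0,1⟩ f-->⟨0,3,4⟩ g-->⟨3,1⟩
  ⟦path⟧₁ = ⟨1 3; 1 1⟩
2) trace h;k:
  e0=⟨1,0⟩ h-->⟨2,1⟩ k-->⟨1,3⟩
  e1=⟨0,1⟩ h-->⟨4,0⟩ k-->⟨3,0⟩
  ⟦path⟧₂ = ⟨1 3; 3 0⟩
Equal? distinct morphisms ✗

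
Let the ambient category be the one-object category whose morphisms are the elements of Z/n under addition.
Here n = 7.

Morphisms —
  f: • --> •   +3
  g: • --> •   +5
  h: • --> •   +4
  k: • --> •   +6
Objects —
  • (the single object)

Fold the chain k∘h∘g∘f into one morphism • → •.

  0 +3≡3 +5≡1 +4≡5 +6≡4  (mod 7)
⟦path⟧: +4

Answer: +4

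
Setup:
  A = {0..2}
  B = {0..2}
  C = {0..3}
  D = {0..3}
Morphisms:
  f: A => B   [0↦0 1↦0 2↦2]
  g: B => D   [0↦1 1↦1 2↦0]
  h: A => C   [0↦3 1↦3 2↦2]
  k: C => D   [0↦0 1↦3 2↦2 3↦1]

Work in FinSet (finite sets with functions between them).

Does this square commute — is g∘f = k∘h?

Path 1 = f;g:
  0 f=>0 g=>1
  1 f=>0 g=>1
  2 f=>2 g=>0
  result₁ = [0↦1 1↦1 2↦0]
Path 2 = h;k:
  0 h=>3 k=>1
  1 h=>3 k=>1
  2 h=>2 k=>2
  result₂ = [0↦1 1↦1 2↦2]
Equal? differ; not commutative

Answer: DOES NOT COMMUTE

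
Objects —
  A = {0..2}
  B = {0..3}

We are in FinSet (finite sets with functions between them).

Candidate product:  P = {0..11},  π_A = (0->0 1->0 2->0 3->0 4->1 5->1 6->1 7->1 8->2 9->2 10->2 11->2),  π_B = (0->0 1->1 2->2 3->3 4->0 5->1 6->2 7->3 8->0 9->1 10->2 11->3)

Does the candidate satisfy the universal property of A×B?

|A|·|B| = 3·4 = 12;  |P| = 12
Check the pairing map k ↦ (π_A(k), π_B(k)):
  0 -> (0,0)
  1 -> (0,1)
  2 -> (0,2)
  3 -> (0,3)
  4 -> (1,0)
  5 -> (1,1)
  6 -> (1,2)
  7 -> (1,3)
  8 -> (2,0)
  9 -> (2,1)
  10 -> (2,2)
  11 -> (2,3)
distinct pairs in image: 12 / 12 needed
  → bijection onto A×B; projections well-typed.

Answer: VALID PRODUCT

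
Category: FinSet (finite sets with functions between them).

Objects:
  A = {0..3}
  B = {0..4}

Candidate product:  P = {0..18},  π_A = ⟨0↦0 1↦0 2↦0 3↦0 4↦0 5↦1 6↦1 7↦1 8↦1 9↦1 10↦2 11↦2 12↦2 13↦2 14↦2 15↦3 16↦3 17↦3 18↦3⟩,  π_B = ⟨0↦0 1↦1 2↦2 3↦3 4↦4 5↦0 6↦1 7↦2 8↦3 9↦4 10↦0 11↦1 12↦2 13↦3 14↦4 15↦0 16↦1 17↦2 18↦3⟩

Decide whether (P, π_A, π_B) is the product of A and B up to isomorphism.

Answer: NOT A VALID PRODUCT — |P|=19 ≠ |A|·|B|=20

Trace:
|A|·|B| = 4·5 = 20;  |P| = 19
  → cardinalities differ; no bijection possible.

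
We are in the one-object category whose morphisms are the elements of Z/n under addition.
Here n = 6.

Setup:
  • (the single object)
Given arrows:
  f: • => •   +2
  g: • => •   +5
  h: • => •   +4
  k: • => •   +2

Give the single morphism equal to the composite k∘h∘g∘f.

  0 +2≡2 +5≡1 +4≡5 +2≡1  (mod 6)
result: +1

Answer: +1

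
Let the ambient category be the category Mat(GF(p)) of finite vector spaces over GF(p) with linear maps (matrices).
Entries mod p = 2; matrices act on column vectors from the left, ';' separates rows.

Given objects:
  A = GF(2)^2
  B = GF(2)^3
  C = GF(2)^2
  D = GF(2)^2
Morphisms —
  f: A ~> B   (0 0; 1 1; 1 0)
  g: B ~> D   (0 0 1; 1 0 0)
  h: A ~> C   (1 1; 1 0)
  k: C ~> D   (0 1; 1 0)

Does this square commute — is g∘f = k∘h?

Answer: DOES NOT COMMUTE

Derivation:
Along f;g (path 1):
  e0=[1,0] f~>[0,1,1] g~>[1,0]
  e1=[0,1] f~>[0,1,0] g~>[0,0]
  ⟦path⟧₁ = (1 0; 0 0)
Along h;k (path 2):
  e0=[1,0] h~>[1,1] k~>[1,1]
  e1=[0,1] h~>[1,0] k~>[0,1]
  ⟦path⟧₂ = (1 0; 1 1)
Equal? distinct morphisms ✗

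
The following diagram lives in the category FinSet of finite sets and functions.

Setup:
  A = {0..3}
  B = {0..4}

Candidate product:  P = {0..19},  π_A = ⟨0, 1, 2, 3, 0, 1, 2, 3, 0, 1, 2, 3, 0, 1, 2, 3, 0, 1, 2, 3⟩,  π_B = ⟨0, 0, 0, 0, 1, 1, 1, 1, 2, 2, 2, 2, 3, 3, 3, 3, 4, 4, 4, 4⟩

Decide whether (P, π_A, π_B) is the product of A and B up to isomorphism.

Answer: VALID PRODUCT

Trace:
|A|·|B| = 4·5 = 20;  |P| = 20
Check the pairing map k ↦ (π_A(k), π_B(k)):
  0 ↦ (0,0)
  1 ↦ (1,0)
  2 ↦ (2,0)
  3 ↦ (3,0)
  4 ↦ (0,1)
  5 ↦ (1,1)
  6 ↦ (2,1)
  7 ↦ (3,1)
  8 ↦ (0,2)
  9 ↦ (1,2)
  10 ↦ (2,2)
  11 ↦ (3,2)
  12 ↦ (0,3)
  13 ↦ (1,3)
  14 ↦ (2,3)
  15 ↦ (3,3)
  16 ↦ (0,4)
  17 ↦ (1,4)
  18 ↦ (2,4)
  19 ↦ (3,4)
distinct pairs in image: 20 / 20 needed
  → bijection onto A×B; projections well-typed.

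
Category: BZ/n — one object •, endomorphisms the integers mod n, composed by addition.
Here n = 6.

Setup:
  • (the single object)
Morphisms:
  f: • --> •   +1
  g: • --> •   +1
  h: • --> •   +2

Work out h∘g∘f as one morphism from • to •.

  0 +1≡1 +1≡2 +2≡4  (mod 6)
⟦path⟧: +4

Answer: +4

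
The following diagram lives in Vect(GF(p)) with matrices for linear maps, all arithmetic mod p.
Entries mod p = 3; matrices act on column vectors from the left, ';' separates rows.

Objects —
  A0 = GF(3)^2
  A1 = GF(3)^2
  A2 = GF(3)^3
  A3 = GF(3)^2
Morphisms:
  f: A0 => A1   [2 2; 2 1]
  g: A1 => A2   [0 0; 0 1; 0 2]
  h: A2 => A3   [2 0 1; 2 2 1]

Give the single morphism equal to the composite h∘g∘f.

Answer: [1 2; 2 1]

Derivation:
  e0=(1,0) f=>(2,2) g=>(0,2,1) h=>(1,2)
  e1=(0,1) f=>(2,1) g=>(0,1,2) h=>(2,1)
result: [1 2; 2 1]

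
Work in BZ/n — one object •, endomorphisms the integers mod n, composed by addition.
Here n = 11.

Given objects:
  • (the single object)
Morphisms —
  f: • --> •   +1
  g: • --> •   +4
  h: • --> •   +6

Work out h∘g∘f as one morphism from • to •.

Answer: +0

Trace:
  0 +1≡1 +4≡5 +6≡0  (mod 11)
composite: +0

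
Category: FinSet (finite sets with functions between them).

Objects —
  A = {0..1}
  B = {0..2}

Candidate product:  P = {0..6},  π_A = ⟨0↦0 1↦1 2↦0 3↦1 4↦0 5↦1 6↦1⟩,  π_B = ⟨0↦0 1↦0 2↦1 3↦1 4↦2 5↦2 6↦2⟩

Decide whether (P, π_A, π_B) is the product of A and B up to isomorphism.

Answer: NOT A VALID PRODUCT — |P|=7 ≠ |A|·|B|=6

Trace:
|A|·|B| = 2·3 = 6;  |P| = 7
  → cardinalities differ; no bijection possible.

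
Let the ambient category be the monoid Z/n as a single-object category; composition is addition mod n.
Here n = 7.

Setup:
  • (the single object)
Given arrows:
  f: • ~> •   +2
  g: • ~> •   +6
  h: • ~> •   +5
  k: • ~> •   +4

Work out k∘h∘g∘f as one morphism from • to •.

  0 +2≡2 +6≡1 +5≡6 +4≡3  (mod 7)
result: +3

Answer: +3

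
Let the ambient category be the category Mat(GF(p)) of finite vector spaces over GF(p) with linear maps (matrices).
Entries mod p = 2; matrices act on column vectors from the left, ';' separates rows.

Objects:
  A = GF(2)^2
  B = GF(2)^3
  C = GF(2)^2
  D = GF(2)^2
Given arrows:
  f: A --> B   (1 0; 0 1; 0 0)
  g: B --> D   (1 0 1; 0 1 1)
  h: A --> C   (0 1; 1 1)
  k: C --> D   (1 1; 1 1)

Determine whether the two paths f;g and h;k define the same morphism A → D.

Along f;g (path 1):
  e0=⟨1,0⟩ f-->⟨1,0,0⟩ g-->⟨1,0⟩
  e1=⟨0,1⟩ f-->⟨0,1,0⟩ g-->⟨0,1⟩
  ⟦path⟧₁ = (1 0; 0 1)
Along h;k (path 2):
  e0=⟨1,0⟩ h-->⟨0,1⟩ k-->⟨1,1⟩
  e1=⟨0,1⟩ h-->⟨1,1⟩ k-->⟨0,0⟩
  ⟦path⟧₂ = (1 0; 1 0)
Equal? distinct morphisms ✗

Answer: DOES NOT COMMUTE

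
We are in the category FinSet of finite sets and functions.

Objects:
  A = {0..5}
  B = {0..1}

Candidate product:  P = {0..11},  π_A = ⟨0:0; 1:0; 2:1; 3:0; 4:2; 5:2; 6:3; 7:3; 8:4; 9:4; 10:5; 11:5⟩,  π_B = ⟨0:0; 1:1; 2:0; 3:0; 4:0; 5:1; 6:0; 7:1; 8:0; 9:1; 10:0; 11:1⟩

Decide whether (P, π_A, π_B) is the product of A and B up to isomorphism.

Answer: NOT A VALID PRODUCT — duplicate pair at indices 0,3

Derivation:
|A|·|B| = 6·2 = 12;  |P| = 12
Check the pairing map k ↦ (π_A(k), π_B(k)):
  0 : (0,0)
  1 : (0,1)
  2 : (1,0)
  3 : (0,0)  ✗ repeats pair of k=0
  4 : (2,0)
  5 : (2,1)
  6 : (3,0)
  7 : (3,1)
  8 : (4,0)
  9 : (4,1)
  10 : (5,0)
  11 : (5,1)
distinct pairs in image: 11 / 12 needed
  → (0,0) hit at k=0 and k=3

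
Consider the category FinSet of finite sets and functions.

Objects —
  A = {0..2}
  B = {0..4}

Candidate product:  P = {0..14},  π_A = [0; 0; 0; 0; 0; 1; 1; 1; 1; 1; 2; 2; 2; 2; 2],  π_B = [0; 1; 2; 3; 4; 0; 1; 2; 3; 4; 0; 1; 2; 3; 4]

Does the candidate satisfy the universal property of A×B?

Answer: VALID PRODUCT

Work:
|A|·|B| = 3·5 = 15;  |P| = 15
Check the pairing map k ↦ (π_A(k), π_B(k)):
  0 : (0,0)
  1 : (0,1)
  2 : (0,2)
  3 : (0,3)
  4 : (0,4)
  5 : (1,0)
  6 : (1,1)
  7 : (1,2)
  8 : (1,3)
  9 : (1,4)
  10 : (2,0)
  11 : (2,1)
  12 : (2,2)
  13 : (2,3)
  14 : (2,4)
distinct pairs in image: 15 / 15 needed
  → bijection onto A×B; projections well-typed.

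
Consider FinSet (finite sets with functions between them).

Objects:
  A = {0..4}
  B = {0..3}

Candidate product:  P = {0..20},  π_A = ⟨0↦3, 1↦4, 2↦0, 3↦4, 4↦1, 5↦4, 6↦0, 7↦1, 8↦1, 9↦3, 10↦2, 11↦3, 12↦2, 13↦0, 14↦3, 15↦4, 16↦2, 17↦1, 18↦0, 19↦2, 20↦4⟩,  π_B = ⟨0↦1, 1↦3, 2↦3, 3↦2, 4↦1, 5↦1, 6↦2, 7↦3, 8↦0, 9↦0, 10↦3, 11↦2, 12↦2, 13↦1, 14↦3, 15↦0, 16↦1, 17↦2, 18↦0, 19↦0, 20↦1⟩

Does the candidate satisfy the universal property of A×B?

Answer: NOT A VALID PRODUCT — |P|=21 ≠ |A|·|B|=20

Work:
|A|·|B| = 5·4 = 20;  |P| = 21
  → cardinalities differ; no bijection possible.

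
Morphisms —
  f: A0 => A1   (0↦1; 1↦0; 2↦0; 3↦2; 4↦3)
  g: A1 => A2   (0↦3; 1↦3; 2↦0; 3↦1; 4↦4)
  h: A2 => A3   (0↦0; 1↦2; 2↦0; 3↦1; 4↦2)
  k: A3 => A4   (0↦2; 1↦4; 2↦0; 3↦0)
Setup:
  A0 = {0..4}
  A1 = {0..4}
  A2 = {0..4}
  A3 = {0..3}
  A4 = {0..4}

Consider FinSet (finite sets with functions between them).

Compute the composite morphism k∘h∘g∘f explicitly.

  0 f=>1 g=>3 h=>1 k=>4
  1 f=>0 g=>3 h=>1 k=>4
  2 f=>0 g=>3 h=>1 k=>4
  3 f=>2 g=>0 h=>0 k=>2
  4 f=>3 g=>1 h=>2 k=>0
⟦path⟧: (0↦4; 1↦4; 2↦4; 3↦2; 4↦0)

Answer: (0↦4; 1↦4; 2↦4; 3↦2; 4↦0)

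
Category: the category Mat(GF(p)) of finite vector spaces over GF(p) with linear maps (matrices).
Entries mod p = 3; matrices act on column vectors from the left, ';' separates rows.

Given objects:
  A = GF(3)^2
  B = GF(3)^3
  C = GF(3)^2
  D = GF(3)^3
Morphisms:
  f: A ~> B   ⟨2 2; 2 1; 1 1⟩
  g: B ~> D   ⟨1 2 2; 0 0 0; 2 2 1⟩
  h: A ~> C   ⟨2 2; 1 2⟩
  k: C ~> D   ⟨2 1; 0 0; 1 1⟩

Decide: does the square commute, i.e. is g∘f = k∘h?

Answer: COMMUTES

Derivation:
1) trace f;g:
  e0=[1,0] f~>[2,2,1] g~>[2,0,0]
  e1=[0,1] f~>[2,1,1] g~>[0,0,1]
  result₁ = ⟨2 0; 0 0; 0 1⟩
2) trace h;k:
  e0=[1,0] h~>[2,1] k~>[2,0,0]
  e1=[0,1] h~>[2,2] k~>[0,0,1]
  result₂ = ⟨2 0; 0 0; 0 1⟩
Equal? equal; square commutes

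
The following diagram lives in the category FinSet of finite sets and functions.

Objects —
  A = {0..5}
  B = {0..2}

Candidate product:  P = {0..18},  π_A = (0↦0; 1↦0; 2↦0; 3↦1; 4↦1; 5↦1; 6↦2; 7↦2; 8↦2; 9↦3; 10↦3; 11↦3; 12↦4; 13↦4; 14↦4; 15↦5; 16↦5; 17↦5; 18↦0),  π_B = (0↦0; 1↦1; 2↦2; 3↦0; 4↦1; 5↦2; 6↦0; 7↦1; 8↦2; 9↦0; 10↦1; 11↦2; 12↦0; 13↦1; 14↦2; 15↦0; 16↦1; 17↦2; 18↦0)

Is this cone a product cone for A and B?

|A|·|B| = 6·3 = 18;  |P| = 19
  → cardinalities differ; no bijection possible.

Answer: NOT A VALID PRODUCT — |P|=19 ≠ |A|·|B|=18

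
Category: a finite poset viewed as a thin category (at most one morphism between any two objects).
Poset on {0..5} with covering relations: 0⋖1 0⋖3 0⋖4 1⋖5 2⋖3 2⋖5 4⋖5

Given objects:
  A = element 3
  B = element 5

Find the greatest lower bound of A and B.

Answer: NO MEET EXISTS

Work:
Common predecessors of 3,5: {0,2}
  maximal lower bounds 0 and 2 are incomparable: neither 0≤2 nor 2≤0
→ no greatest lower bound exists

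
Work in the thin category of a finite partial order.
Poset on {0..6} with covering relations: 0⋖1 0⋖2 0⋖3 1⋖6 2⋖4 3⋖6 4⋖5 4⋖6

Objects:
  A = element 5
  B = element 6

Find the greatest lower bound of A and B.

Lower bounds of A=5 and B=6: {0,2,4}
  0 ≤ 4
  2 ≤ 4
  4 ≤ 4
glb = 4

Answer: A∧B = 4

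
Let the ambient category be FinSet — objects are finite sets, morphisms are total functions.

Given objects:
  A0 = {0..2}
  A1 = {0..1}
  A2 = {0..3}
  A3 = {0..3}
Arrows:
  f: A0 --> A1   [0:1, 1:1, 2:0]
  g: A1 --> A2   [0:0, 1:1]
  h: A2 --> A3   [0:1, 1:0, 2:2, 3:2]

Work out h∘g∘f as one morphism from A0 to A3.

  0 f-->1 g-->1 h-->0
  1 f-->1 g-->1 h-->0
  2 f-->0 g-->0 h-->1
composite: [0:0, 1:0, 2:1]

Answer: [0:0, 1:0, 2:1]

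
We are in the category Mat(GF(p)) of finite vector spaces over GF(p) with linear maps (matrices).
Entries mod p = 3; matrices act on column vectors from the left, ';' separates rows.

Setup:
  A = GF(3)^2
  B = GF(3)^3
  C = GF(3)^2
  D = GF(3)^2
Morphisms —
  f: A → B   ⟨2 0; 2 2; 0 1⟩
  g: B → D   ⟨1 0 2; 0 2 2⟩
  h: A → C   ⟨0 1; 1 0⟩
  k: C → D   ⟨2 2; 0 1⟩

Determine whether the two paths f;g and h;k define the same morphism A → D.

Answer: COMMUTES

Trace:
Path 1 = f;g:
  e0=(1,0) f→(2,2,0) g→(2,1)
  e1=(0,1) f→(0,2,1) g→(2,0)
  composite₁ = ⟨2 2; 1 0⟩
Path 2 = h;k:
  e0=(1,0) h→(0,1) k→(2,1)
  e1=(0,1) h→(1,0) k→(2,0)
  composite₂ = ⟨2 2; 1 0⟩
Equal? same morphism ✓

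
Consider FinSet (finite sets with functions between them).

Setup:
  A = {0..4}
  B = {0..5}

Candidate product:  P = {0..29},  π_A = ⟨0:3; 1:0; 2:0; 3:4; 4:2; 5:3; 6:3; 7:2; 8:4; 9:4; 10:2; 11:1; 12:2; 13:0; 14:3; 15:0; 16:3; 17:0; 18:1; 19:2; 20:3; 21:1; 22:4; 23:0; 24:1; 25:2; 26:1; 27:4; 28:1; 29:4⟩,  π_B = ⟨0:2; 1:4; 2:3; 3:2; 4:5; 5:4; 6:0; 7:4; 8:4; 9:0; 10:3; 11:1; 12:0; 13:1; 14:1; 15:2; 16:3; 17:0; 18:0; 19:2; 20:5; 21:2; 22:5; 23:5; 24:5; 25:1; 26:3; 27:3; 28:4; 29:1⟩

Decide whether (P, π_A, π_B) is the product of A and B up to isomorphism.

Answer: VALID PRODUCT

Derivation:
|A|·|B| = 5·6 = 30;  |P| = 30
Check the pairing map k ↦ (π_A(k), π_B(k)):
  0 : (3,2)
  1 : (0,4)
  2 : (0,3)
  3 : (4,2)
  4 : (2,5)
  5 : (3,4)
  6 : (3,0)
  7 : (2,4)
  8 : (4,4)
  9 : (4,0)
  10 : (2,3)
  11 : (1,1)
  12 : (2,0)
  13 : (0,1)
  14 : (3,1)
  15 : (0,2)
  16 : (3,3)
  17 : (0,0)
  18 : (1,0)
  19 : (2,2)
  20 : (3,5)
  21 : (1,2)
  22 : (4,5)
  23 : (0,5)
  24 : (1,5)
  25 : (2,1)
  26 : (1,3)
  27 : (4,3)
  28 : (1,4)
  29 : (4,1)
distinct pairs in image: 30 / 30 needed
  → bijection onto A×B; projections well-typed.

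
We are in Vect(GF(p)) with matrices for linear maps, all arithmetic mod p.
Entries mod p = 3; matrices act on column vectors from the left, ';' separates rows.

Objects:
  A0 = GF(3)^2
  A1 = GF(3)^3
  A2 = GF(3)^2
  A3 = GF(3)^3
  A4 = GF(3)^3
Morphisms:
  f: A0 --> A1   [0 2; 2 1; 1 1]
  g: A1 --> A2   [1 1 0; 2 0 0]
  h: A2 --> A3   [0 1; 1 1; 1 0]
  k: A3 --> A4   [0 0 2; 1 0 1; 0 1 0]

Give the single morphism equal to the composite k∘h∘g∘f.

  e0=⟨1,0⟩ f-->⟨0,2,1⟩ g-->⟨2,0⟩ h-->⟨0,2,2⟩ k-->⟨1,2,2⟩
  e1=⟨0,1⟩ f-->⟨2,1,1⟩ g-->⟨0,1⟩ h-->⟨1,1,0⟩ k-->⟨0,1,1⟩
composite: [1 0; 2 1; 2 1]

Answer: [1 0; 2 1; 2 1]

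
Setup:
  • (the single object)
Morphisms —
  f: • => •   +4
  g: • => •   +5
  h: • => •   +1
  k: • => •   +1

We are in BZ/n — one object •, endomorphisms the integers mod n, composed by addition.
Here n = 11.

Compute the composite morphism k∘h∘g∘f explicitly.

  0 +4≡4 +5≡9 +1≡10 +1≡0  (mod 11)
result: +0

Answer: +0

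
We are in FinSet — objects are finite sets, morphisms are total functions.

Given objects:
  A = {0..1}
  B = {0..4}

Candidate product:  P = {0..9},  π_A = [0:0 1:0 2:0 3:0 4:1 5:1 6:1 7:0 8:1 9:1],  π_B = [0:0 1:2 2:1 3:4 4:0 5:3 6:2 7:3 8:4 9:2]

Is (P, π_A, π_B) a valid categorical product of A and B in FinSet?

|A|·|B| = 2·5 = 10;  |P| = 10
Check the pairing map k ↦ (π_A(k), π_B(k)):
  0 : (0,0)
  1 : (0,2)
  2 : (0,1)
  3 : (0,4)
  4 : (1,0)
  5 : (1,3)
  6 : (1,2)
  7 : (0,3)
  8 : (1,4)
  9 : (1,2)  ✗ repeats pair of k=6
distinct pairs in image: 9 / 10 needed
  → (1,2) hit at k=6 and k=9

Answer: NOT A VALID PRODUCT — duplicate pair at indices 6,9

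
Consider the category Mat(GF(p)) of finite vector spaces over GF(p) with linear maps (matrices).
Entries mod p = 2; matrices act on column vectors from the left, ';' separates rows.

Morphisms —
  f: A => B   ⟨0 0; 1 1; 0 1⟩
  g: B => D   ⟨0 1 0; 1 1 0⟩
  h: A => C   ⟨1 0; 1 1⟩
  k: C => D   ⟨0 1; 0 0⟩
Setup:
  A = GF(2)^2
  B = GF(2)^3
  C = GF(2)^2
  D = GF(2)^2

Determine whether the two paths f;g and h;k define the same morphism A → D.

1) trace f;g:
  e0=(1,0) f=>(0,1,0) g=>(1,1)
  e1=(0,1) f=>(0,1,1) g=>(1,1)
  ⟦path⟧₁ = ⟨1 1; 1 1⟩
2) trace h;k:
  e0=(1,0) h=>(1,1) k=>(1,0)
  e1=(0,1) h=>(0,1) k=>(1,0)
  ⟦path⟧₂ = ⟨1 1; 0 0⟩
Equal? differ; not commutative

Answer: DOES NOT COMMUTE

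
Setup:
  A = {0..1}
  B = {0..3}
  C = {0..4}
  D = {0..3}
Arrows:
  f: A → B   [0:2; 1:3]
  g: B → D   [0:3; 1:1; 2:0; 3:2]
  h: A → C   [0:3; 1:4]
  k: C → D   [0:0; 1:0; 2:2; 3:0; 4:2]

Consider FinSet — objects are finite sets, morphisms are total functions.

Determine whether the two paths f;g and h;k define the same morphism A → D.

Along f;g (path 1):
  0 f→2 g→0
  1 f→3 g→2
  result₁ = [0:0; 1:2]
Along h;k (path 2):
  0 h→3 k→0
  1 h→4 k→2
  result₂ = [0:0; 1:2]
Equal? same morphism ✓

Answer: COMMUTES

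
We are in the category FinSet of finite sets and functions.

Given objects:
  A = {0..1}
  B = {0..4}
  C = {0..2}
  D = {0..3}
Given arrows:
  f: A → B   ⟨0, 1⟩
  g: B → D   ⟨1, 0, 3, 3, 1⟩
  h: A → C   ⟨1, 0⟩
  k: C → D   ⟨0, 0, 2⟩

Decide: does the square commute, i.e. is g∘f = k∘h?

Path 1 = f;g:
  0 f→0 g→1
  1 f→1 g→0
  result₁ = ⟨1, 0⟩
Path 2 = h;k:
  0 h→1 k→0
  1 h→0 k→0
  result₂ = ⟨0, 0⟩
Equal? NO — does not commute

Answer: DOES NOT COMMUTE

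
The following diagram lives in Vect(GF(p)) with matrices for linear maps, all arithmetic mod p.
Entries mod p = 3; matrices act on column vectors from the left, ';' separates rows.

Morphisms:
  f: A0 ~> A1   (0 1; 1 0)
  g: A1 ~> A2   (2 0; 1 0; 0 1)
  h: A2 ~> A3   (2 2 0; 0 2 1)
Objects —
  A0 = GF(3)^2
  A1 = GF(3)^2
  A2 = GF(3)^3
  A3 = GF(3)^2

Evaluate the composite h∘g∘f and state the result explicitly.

  e0=(1,0) f~>(0,1) g~>(0,0,1) h~>(0,1)
  e1=(0,1) f~>(1,0) g~>(2,1,0) h~>(0,2)
composite: (0 0; 1 2)

Answer: (0 0; 1 2)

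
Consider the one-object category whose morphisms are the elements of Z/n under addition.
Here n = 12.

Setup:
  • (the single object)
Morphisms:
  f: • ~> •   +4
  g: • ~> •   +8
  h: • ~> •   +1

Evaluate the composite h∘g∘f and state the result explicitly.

  0 +4≡4 +8≡0 +1≡1  (mod 12)
⟦path⟧: +1

Answer: +1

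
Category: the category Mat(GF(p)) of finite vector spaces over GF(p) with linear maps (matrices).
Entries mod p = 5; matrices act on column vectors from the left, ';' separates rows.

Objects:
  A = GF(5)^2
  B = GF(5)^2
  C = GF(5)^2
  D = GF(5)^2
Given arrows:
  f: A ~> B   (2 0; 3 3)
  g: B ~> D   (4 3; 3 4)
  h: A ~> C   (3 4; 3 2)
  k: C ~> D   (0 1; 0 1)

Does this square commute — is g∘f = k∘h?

Path 1 = f;g:
  e0=⟨1,0⟩ f~>⟨2,3⟩ g~>⟨2,3⟩
  e1=⟨0,1⟩ f~>⟨0,3⟩ g~>⟨4,2⟩
  result₁ = (2 4; 3 2)
Path 2 = h;k:
  e0=⟨1,0⟩ h~>⟨3,3⟩ k~>⟨3,3⟩
  e1=⟨0,1⟩ h~>⟨4,2⟩ k~>⟨2,2⟩
  result₂ = (3 2; 3 2)
Equal? NO — does not commute

Answer: DOES NOT COMMUTE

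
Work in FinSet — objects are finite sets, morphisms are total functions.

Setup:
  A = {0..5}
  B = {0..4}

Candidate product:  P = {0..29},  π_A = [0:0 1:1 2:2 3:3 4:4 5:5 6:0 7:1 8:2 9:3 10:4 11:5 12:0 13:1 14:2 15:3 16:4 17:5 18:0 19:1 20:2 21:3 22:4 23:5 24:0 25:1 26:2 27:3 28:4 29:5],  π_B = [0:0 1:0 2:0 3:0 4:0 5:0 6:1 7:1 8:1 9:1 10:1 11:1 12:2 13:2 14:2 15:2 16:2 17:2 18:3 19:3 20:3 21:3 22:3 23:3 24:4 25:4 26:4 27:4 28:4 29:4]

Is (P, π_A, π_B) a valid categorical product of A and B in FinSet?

|A|·|B| = 6·5 = 30;  |P| = 30
Check the pairing map k ↦ (π_A(k), π_B(k)):
  0 : (0,0)
  1 : (1,0)
  2 : (2,0)
  3 : (3,0)
  4 : (4,0)
  5 : (5,0)
  6 : (0,1)
  7 : (1,1)
  8 : (2,1)
  9 : (3,1)
  10 : (4,1)
  11 : (5,1)
  12 : (0,2)
  13 : (1,2)
  14 : (2,2)
  15 : (3,2)
  16 : (4,2)
  17 : (5,2)
  18 : (0,3)
  19 : (1,3)
  20 : (2,3)
  21 : (3,3)
  22 : (4,3)
  23 : (5,3)
  24 : (0,4)
  25 : (1,4)
  26 : (2,4)
  27 : (3,4)
  28 : (4,4)
  29 : (5,4)
distinct pairs in image: 30 / 30 needed
  → bijection onto A×B; projections well-typed.

Answer: VALID PRODUCT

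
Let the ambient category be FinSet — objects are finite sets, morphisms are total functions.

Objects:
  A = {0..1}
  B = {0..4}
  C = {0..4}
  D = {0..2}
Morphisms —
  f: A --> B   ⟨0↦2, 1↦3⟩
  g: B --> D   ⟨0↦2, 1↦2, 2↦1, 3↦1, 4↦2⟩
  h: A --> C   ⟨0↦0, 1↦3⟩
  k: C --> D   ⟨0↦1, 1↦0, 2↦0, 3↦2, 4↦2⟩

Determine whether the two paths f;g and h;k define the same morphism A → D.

Answer: DOES NOT COMMUTE

Derivation:
1) trace f;g:
  0 f-->2 g-->1
  1 f-->3 g-->1
  result₁ = ⟨0↦1, 1↦1⟩
2) trace h;k:
  0 h-->0 k-->1
  1 h-->3 k-->2
  result₂ = ⟨0↦1, 1↦2⟩
Equal? differ; not commutative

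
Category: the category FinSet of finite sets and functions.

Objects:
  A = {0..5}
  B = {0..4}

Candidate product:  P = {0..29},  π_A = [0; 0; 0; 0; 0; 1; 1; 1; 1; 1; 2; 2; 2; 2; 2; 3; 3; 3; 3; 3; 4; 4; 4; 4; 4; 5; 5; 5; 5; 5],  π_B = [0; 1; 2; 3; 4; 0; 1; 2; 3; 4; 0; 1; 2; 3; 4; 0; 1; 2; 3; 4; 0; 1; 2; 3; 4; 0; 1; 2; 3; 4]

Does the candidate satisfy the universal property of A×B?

|A|·|B| = 6·5 = 30;  |P| = 30
Check the pairing map k ↦ (π_A(k), π_B(k)):
  0 : (0,0)
  1 : (0,1)
  2 : (0,2)
  3 : (0,3)
  4 : (0,4)
  5 : (1,0)
  6 : (1,1)
  7 : (1,2)
  8 : (1,3)
  9 : (1,4)
  10 : (2,0)
  11 : (2,1)
  12 : (2,2)
  13 : (2,3)
  14 : (2,4)
  15 : (3,0)
  16 : (3,1)
  17 : (3,2)
  18 : (3,3)
  19 : (3,4)
  20 : (4,0)
  21 : (4,1)
  22 : (4,2)
  23 : (4,3)
  24 : (4,4)
  25 : (5,0)
  26 : (5,1)
  27 : (5,2)
  28 : (5,3)
  29 : (5,4)
distinct pairs in image: 30 / 30 needed
  → bijection onto A×B; projections well-typed.

Answer: VALID PRODUCT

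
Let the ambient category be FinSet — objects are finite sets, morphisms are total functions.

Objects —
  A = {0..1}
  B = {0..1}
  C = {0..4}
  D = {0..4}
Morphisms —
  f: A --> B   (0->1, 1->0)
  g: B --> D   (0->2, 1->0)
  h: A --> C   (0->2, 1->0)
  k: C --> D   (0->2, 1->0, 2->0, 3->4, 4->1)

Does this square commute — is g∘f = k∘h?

Along f;g (path 1):
  0 f-->1 g-->0
  1 f-->0 g-->2
  ⟦path⟧₁ = (0->0, 1->2)
Along h;k (path 2):
  0 h-->2 k-->0
  1 h-->0 k-->2
  ⟦path⟧₂ = (0->0, 1->2)
Equal? equal; square commutes

Answer: COMMUTES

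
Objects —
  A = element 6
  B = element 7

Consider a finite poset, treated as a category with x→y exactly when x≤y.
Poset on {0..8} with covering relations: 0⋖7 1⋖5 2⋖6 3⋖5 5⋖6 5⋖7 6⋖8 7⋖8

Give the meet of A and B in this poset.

Answer: A∧B = 5

Derivation:
{x : x≤A ∧ x≤B} = {1,3,5}  (A=6, B=7)
  1 ≤ 5
  3 ≤ 5
  5 ≤ 5
glb = 5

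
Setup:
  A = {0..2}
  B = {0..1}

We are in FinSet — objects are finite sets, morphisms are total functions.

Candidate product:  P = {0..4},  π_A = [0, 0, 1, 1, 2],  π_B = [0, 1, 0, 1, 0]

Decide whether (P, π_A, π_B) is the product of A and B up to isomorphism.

|A|·|B| = 3·2 = 6;  |P| = 5
  → cardinalities differ; no bijection possible.

Answer: NOT A VALID PRODUCT — |P|=5 ≠ |A|·|B|=6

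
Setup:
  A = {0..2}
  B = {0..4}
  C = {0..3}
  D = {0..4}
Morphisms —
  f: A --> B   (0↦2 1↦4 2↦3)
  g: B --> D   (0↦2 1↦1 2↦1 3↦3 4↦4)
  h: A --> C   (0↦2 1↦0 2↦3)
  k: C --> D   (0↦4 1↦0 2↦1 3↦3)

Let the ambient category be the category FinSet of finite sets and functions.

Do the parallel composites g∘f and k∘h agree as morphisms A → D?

Answer: COMMUTES

Work:
1) trace f;g:
  0 f-->2 g-->1
  1 f-->4 g-->4
  2 f-->3 g-->3
  composite₁ = (0↦1 1↦4 2↦3)
2) trace h;k:
  0 h-->2 k-->1
  1 h-->0 k-->4
  2 h-->3 k-->3
  composite₂ = (0↦1 1↦4 2↦3)
Equal? equal; square commutes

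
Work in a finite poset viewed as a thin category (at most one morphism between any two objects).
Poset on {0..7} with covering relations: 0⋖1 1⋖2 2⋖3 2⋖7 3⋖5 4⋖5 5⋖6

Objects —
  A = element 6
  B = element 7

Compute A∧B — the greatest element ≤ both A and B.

Common predecessors of 6,7: {0,1,2}
  0 ⊑ 2
  1 ⊑ 2
  2 ⊑ 2
glb = 2

Answer: A∧B = 2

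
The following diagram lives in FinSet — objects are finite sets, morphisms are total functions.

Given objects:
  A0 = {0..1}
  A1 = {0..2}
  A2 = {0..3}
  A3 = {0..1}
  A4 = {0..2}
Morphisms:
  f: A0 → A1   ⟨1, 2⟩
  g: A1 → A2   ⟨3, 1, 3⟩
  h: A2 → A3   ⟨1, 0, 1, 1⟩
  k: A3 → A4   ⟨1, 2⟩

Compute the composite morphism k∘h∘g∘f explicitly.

Answer: ⟨1, 2⟩

Trace:
  0 f→1 g→1 h→0 k→1
  1 f→2 g→3 h→1 k→2
composite: ⟨1, 2⟩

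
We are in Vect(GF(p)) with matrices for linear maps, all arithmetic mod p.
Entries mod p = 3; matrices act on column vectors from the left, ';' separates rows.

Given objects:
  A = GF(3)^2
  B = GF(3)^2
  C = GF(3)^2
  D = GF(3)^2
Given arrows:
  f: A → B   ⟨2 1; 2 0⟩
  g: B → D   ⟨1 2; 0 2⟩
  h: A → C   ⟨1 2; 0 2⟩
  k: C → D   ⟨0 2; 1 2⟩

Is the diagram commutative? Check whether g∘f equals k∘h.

Answer: COMMUTES

Trace:
Along f;g (path 1):
  e0=(1,0) f→(2,2) g→(0,1)
  e1=(0,1) f→(1,0) g→(1,0)
  result₁ = ⟨0 1; 1 0⟩
Along h;k (path 2):
  e0=(1,0) h→(1,0) k→(0,1)
  e1=(0,1) h→(2,2) k→(1,0)
  result₂ = ⟨0 1; 1 0⟩
Equal? YES — commutes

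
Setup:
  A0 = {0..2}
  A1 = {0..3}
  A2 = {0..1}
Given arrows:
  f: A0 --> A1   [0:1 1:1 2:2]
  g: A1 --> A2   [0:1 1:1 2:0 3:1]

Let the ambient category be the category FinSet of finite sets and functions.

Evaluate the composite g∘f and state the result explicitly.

Answer: [0:1 1:1 2:0]

Work:
  0 f-->1 g-->1
  1 f-->1 g-->1
  2 f-->2 g-->0
result: [0:1 1:1 2:0]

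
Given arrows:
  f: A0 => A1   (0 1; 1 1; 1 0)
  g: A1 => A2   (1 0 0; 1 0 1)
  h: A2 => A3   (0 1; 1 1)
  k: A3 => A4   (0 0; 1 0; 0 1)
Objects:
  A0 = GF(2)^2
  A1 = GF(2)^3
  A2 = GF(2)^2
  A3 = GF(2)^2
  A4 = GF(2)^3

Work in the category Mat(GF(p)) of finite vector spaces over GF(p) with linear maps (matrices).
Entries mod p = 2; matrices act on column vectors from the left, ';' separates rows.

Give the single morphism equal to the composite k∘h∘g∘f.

  e0=[1,0] f=>[0,1,1] g=>[0,1] h=>[1,1] k=>[0,1,1]
  e1=[0,1] f=>[1,1,0] g=>[1,1] h=>[1,0] k=>[0,1,0]
composite: (0 0; 1 1; 1 0)

Answer: (0 0; 1 1; 1 0)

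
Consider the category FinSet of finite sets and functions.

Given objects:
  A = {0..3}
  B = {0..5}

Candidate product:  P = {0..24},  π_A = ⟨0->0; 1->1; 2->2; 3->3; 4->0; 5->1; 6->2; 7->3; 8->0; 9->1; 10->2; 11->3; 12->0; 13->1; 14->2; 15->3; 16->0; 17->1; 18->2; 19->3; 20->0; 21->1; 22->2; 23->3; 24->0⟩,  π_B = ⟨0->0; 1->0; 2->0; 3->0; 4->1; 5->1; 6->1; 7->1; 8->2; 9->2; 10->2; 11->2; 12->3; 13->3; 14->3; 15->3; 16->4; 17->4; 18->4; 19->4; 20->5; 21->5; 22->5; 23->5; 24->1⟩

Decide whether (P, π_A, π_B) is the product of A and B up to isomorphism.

Answer: NOT A VALID PRODUCT — |P|=25 ≠ |A|·|B|=24

Derivation:
|A|·|B| = 4·6 = 24;  |P| = 25
  → cardinalities differ; no bijection possible.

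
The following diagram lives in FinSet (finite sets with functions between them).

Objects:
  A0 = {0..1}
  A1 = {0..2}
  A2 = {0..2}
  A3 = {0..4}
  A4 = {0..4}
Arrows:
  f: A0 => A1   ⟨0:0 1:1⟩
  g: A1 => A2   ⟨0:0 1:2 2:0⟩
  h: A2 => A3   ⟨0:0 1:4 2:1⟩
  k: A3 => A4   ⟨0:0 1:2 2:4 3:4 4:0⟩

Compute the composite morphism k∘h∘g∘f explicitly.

  0 f=>0 g=>0 h=>0 k=>0
  1 f=>1 g=>2 h=>1 k=>2
result: ⟨0:0 1:2⟩

Answer: ⟨0:0 1:2⟩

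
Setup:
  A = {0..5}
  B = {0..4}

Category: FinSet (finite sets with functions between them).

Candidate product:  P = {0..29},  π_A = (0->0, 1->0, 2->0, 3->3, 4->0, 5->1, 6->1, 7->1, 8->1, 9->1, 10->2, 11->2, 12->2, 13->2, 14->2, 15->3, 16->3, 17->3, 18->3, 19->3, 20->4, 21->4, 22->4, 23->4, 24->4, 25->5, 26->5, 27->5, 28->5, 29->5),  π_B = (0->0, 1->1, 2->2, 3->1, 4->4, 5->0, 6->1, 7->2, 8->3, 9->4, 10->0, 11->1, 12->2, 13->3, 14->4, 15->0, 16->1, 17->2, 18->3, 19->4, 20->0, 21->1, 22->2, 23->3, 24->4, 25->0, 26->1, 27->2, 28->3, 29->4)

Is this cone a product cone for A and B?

|A|·|B| = 6·5 = 30;  |P| = 30
Check the pairing map k ↦ (π_A(k), π_B(k)):
  0 -> (0,0)
  1 -> (0,1)
  2 -> (0,2)
  3 -> (3,1)
  4 -> (0,4)
  5 -> (1,0)
  6 -> (1,1)
  7 -> (1,2)
  8 -> (1,3)
  9 -> (1,4)
  10 -> (2,0)
  11 -> (2,1)
  12 -> (2,2)
  13 -> (2,3)
  14 -> (2,4)
  15 -> (3,0)
  16 -> (3,1)  ✗ repeats pair of k=3
  17 -> (3,2)
  18 -> (3,3)
  19 -> (3,4)
  20 -> (4,0)
  21 -> (4,1)
  22 -> (4,2)
  23 -> (4,3)
  24 -> (4,4)
  25 -> (5,0)
  26 -> (5,1)
  27 -> (5,2)
  28 -> (5,3)
  29 -> (5,4)
distinct pairs in image: 29 / 30 needed
  → (3,1) hit at k=3 and k=16

Answer: NOT A VALID PRODUCT — duplicate pair at indices 16,3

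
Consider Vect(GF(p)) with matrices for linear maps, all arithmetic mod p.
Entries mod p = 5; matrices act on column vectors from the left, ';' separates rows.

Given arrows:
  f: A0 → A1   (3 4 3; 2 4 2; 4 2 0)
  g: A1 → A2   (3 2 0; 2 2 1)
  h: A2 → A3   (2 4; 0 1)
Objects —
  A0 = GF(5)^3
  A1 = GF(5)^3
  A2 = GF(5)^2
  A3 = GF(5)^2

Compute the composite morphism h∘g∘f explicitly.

Answer: (2 2 1; 4 3 0)

Derivation:
  e0=⟨1,0,0⟩ f→⟨3,2,4⟩ g→⟨3,4⟩ h→⟨2,4⟩
  e1=⟨0,1,0⟩ f→⟨4,4,2⟩ g→⟨0,3⟩ h→⟨2,3⟩
  e2=⟨0,0,1⟩ f→⟨3,2,0⟩ g→⟨3,0⟩ h→⟨1,0⟩
⟦path⟧: (2 2 1; 4 3 0)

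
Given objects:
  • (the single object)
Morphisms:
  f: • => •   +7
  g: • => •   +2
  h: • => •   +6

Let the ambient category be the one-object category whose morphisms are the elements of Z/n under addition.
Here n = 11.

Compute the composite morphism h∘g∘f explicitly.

  0 +7≡7 +2≡9 +6≡4  (mod 11)
composite: +4

Answer: +4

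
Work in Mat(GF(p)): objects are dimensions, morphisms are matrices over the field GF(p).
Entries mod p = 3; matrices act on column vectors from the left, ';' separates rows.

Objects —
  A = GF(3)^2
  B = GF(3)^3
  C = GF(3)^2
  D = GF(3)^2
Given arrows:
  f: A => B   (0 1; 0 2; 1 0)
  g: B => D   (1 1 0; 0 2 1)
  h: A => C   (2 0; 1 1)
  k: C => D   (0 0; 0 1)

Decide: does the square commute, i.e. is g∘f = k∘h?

Answer: COMMUTES

Trace:
Along f;g (path 1):
  e0=[1,0] f=>[0,0,1] g=>[0,1]
  e1=[0,1] f=>[1,2,0] g=>[0,1]
  result₁ = (0 0; 1 1)
Along h;k (path 2):
  e0=[1,0] h=>[2,1] k=>[0,1]
  e1=[0,1] h=>[0,1] k=>[0,1]
  result₂ = (0 0; 1 1)
Equal? equal; square commutes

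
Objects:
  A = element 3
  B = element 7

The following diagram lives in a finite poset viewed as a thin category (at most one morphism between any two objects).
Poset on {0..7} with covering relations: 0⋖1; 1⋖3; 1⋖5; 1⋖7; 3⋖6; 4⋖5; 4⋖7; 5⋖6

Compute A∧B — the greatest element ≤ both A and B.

Lower bounds of A=3 and B=7: {0,1}
  0 ⊑ 1
  1 ⊑ 1
glb = 1

Answer: A∧B = 1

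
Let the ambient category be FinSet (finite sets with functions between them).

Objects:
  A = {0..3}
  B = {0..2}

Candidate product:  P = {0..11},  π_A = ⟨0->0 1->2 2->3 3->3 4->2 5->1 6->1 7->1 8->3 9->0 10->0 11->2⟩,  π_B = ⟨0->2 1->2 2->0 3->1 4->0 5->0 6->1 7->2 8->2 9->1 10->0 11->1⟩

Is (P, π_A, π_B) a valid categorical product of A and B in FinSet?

|A|·|B| = 4·3 = 12;  |P| = 12
Check the pairing map k ↦ (π_A(k), π_B(k)):
  0 -> (0,2)
  1 -> (2,2)
  2 -> (3,0)
  3 -> (3,1)
  4 -> (2,0)
  5 -> (1,0)
  6 -> (1,1)
  7 -> (1,2)
  8 -> (3,2)
  9 -> (0,1)
  10 -> (0,0)
  11 -> (2,1)
distinct pairs in image: 12 / 12 needed
  → bijection onto A×B; projections well-typed.

Answer: VALID PRODUCT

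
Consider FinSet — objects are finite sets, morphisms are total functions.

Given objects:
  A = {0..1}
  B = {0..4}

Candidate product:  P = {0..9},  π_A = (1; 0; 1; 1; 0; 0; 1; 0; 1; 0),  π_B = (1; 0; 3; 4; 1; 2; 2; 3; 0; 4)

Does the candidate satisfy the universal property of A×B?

|A|·|B| = 2·5 = 10;  |P| = 10
Check the pairing map k ↦ (π_A(k), π_B(k)):
  0 : (1,1)
  1 : (0,0)
  2 : (1,3)
  3 : (1,4)
  4 : (0,1)
  5 : (0,2)
  6 : (1,2)
  7 : (0,3)
  8 : (1,0)
  9 : (0,4)
distinct pairs in image: 10 / 10 needed
  → bijection onto A×B; projections well-typed.

Answer: VALID PRODUCT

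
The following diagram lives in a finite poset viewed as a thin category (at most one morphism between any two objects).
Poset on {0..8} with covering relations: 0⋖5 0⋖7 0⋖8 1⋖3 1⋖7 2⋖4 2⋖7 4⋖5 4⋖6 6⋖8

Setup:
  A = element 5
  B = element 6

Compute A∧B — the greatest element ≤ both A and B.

Common predecessors of 5,6: {2,4}
  2 ≤ 4
  4 ≤ 4
glb = 4

Answer: A∧B = 4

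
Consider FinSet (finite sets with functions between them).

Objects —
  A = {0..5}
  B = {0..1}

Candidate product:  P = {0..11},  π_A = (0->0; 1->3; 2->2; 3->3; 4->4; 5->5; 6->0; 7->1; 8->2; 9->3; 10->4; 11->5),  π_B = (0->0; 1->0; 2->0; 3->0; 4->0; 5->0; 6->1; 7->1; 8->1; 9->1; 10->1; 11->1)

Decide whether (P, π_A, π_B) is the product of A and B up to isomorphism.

|A|·|B| = 6·2 = 12;  |P| = 12
Check the pairing map k ↦ (π_A(k), π_B(k)):
  0 -> (0,0)
  1 -> (3,0)
  2 -> (2,0)
  3 -> (3,0)  ✗ repeats pair of k=1
  4 -> (4,0)
  5 -> (5,0)
  6 -> (0,1)
  7 -> (1,1)
  8 -> (2,1)
  9 -> (3,1)
  10 -> (4,1)
  11 -> (5,1)
distinct pairs in image: 11 / 12 needed
  → (3,0) hit at k=1 and k=3

Answer: NOT A VALID PRODUCT — duplicate pair at indices 3,1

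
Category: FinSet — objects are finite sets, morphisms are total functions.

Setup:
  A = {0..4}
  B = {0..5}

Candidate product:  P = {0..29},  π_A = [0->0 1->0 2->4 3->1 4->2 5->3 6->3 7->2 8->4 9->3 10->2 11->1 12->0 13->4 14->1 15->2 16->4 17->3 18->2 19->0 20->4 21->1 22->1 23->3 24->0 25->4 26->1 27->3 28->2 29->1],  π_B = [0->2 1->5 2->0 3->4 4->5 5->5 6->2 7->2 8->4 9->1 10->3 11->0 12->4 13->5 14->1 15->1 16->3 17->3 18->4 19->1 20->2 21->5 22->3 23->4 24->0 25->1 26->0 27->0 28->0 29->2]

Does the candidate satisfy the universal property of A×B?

Answer: NOT A VALID PRODUCT — duplicate pair at indices 11,26

Derivation:
|A|·|B| = 5·6 = 30;  |P| = 30
Check the pairing map k ↦ (π_A(k), π_B(k)):
  0 -> (0,2)
  1 -> (0,5)
  2 -> (4,0)
  3 -> (1,4)
  4 -> (2,5)
  5 -> (3,5)
  6 -> (3,2)
  7 -> (2,2)
  8 -> (4,4)
  9 -> (3,1)
  10 -> (2,3)
  11 -> (1,0)
  12 -> (0,4)
  13 -> (4,5)
  14 -> (1,1)
  15 -> (2,1)
  16 -> (4,3)
  17 -> (3,3)
  18 -> (2,4)
  19 -> (0,1)
  20 -> (4,2)
  21 -> (1,5)
  22 -> (1,3)
  23 -> (3,4)
  24 -> (0,0)
  25 -> (4,1)
  26 -> (1,0)  ✗ repeats pair of k=11
  27 -> (3,0)
  28 -> (2,0)
  29 -> (1,2)
distinct pairs in image: 29 / 30 needed
  → (1,0) hit at k=11 and k=26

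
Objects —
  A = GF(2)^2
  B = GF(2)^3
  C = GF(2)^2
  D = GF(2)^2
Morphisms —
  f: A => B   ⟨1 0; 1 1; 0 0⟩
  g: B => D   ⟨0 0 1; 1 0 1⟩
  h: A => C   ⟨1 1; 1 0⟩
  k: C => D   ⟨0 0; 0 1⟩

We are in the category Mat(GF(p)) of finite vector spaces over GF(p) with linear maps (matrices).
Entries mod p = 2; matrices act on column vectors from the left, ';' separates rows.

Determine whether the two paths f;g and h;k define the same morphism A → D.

Path 1 = f;g:
  e0=(1,0) f=>(1,1,0) g=>(0,1)
  e1=(0,1) f=>(0,1,0) g=>(0,0)
  composite₁ = ⟨0 0; 1 0⟩
Path 2 = h;k:
  e0=(1,0) h=>(1,1) k=>(0,1)
  e1=(0,1) h=>(1,0) k=>(0,0)
  composite₂ = ⟨0 0; 1 0⟩
Equal? YES — commutes

Answer: COMMUTES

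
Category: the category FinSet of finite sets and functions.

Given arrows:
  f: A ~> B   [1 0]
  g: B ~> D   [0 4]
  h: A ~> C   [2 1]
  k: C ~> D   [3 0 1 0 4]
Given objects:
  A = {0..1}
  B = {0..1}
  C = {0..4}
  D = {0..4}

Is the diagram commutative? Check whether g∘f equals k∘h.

Path 1 = f;g:
  0 f~>1 g~>4
  1 f~>0 g~>0
  composite₁ = [4 0]
Path 2 = h;k:
  0 h~>2 k~>1
  1 h~>1 k~>0
  composite₂ = [1 0]
Equal? distinct morphisms ✗

Answer: DOES NOT COMMUTE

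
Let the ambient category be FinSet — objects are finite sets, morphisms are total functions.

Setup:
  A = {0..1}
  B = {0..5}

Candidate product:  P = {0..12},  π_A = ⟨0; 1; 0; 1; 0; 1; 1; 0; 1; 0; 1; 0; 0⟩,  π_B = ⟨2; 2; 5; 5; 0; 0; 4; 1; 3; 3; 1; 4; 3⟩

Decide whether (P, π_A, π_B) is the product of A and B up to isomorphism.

|A|·|B| = 2·6 = 12;  |P| = 13
  → cardinalities differ; no bijection possible.

Answer: NOT A VALID PRODUCT — |P|=13 ≠ |A|·|B|=12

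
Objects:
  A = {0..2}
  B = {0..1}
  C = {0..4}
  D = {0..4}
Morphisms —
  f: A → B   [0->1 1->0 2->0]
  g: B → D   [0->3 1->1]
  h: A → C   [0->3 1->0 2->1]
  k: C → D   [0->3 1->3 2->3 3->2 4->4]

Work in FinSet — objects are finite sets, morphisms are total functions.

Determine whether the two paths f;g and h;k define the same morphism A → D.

Answer: DOES NOT COMMUTE

Trace:
1) trace f;g:
  0 f→1 g→1
  1 f→0 g→3
  2 f→0 g→3
  composite₁ = [0->1 1->3 2->3]
2) trace h;k:
  0 h→3 k→2
  1 h→0 k→3
  2 h→1 k→3
  composite₂ = [0->2 1->3 2->3]
Equal? differ; not commutative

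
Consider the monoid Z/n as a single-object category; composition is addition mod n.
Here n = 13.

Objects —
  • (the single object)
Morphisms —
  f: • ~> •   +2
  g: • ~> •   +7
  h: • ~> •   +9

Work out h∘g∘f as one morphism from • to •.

  0 +2≡2 +7≡9 +9≡5  (mod 13)
result: +5

Answer: +5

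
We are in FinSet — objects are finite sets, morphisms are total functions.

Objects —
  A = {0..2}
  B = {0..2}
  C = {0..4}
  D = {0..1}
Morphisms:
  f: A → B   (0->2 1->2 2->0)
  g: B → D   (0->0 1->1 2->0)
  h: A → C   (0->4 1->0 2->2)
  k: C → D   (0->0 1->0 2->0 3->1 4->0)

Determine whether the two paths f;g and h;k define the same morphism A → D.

Along f;g (path 1):
  0 f→2 g→0
  1 f→2 g→0
  2 f→0 g→0
  ⟦path⟧₁ = (0->0 1->0 2->0)
Along h;k (path 2):
  0 h→4 k→0
  1 h→0 k→0
  2 h→2 k→0
  ⟦path⟧₂ = (0->0 1->0 2->0)
Equal? YES — commutes

Answer: COMMUTES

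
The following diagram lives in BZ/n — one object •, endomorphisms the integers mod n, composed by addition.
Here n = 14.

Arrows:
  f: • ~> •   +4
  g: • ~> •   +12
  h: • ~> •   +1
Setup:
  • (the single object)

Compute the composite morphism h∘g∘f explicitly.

Answer: +3

Trace:
  0 +4≡4 +12≡2 +1≡3  (mod 14)
result: +3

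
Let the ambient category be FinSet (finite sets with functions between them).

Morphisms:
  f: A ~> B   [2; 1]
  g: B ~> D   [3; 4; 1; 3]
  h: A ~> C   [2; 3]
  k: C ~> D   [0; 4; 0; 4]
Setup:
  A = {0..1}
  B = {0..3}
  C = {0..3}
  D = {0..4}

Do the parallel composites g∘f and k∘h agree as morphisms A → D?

Answer: DOES NOT COMMUTE

Derivation:
Along f;g (path 1):
  0 f~>2 g~>1
  1 f~>1 g~>4
  result₁ = [1; 4]
Along h;k (path 2):
  0 h~>2 k~>0
  1 h~>3 k~>4
  result₂ = [0; 4]
Equal? differ; not commutative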